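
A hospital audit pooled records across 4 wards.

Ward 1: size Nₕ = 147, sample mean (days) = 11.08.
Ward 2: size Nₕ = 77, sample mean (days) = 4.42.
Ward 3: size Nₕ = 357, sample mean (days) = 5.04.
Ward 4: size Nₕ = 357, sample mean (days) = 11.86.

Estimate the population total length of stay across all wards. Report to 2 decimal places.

Estimate total by summing Nₕ·x̄ₕ over strata.
147·11.08 + 77·4.42 + 357·5.04 + 357·11.86 = 1628.76 + 340.34 + 1799.28 + 4234.02 = 8002.40.

8002.40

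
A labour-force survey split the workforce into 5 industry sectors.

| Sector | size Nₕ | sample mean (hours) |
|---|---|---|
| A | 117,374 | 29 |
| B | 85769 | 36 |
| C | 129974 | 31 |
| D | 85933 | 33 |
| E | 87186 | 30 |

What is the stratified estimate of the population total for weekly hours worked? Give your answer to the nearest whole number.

A: 117374·29 = 3403846
B: 85769·36 = 3087684
C: 129974·31 = 4029194
D: 85933·33 = 2835789
E: 87186·30 = 2615580
τ̂ = Σ Nₕx̄ₕ = 15972093.

15972093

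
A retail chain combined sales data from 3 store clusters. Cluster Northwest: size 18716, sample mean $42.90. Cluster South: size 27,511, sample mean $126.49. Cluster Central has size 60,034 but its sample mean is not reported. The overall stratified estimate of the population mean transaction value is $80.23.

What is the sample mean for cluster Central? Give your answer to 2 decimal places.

70.67

N = 18716 + 27511 + 60034 = 106261.
Overall total = μ·N = 80.23·106261 = 8525320.03.
Subtract the known strata: 18716·42.90 + 27511·126.49 = 4282782.79.
Remaining total for cluster Central: 8525320.03 − 4282782.79 = 4242537.24.
Divide by its size: 4242537.24 / 60034 = 70.6689... → 70.67.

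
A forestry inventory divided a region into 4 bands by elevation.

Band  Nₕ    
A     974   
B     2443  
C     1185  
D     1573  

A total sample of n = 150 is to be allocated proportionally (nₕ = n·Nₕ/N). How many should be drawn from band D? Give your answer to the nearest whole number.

Share of band D = 1573/6175 = 0.25474.
Allocate 150 × 0.25474 = 38.211... → 38.

38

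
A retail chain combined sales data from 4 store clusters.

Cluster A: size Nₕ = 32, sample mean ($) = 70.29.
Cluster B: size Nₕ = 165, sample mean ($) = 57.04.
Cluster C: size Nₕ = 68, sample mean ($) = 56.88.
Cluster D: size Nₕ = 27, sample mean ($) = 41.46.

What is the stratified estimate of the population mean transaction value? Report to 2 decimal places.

57.01

x̄_st = (Σ Nₕx̄ₕ) / (Σ Nₕ) = (32·70.29 + 165·57.04 + 68·56.88 + 27·41.46) / 292
= 16648.14 / 292 = 57.0142... → 57.01.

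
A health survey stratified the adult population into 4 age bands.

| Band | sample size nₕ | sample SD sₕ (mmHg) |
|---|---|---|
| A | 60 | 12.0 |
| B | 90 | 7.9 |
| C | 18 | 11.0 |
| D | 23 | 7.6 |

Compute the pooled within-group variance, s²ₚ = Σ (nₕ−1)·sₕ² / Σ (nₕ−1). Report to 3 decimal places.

A: (60−1)·12.0² = 59·144 = 8496
B: (90−1)·7.9² = 89·62.41 = 5554.49
C: (18−1)·11.0² = 17·121 = 2057
D: (23−1)·7.6² = 22·57.76 = 1270.72
Numerator = 17378.21; denominator = Σ(nₕ−1) = 187.
s²ₚ = 17378.21/187 = 92.93160... → 92.932.

92.932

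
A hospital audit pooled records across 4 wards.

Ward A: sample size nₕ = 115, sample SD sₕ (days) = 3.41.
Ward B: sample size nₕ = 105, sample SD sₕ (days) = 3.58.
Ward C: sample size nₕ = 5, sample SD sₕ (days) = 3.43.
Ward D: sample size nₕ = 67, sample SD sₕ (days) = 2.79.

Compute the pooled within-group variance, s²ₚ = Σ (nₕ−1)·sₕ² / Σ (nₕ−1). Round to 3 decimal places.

A: (115−1)·3.41² = 114·11.6281 = 1325.6034
B: (105−1)·3.58² = 104·12.8164 = 1332.9056
C: (5−1)·3.43² = 4·11.7649 = 47.0596
D: (67−1)·2.79² = 66·7.7841 = 513.7506
Numerator = 3219.3192; denominator = Σ(nₕ−1) = 288.
s²ₚ = 3219.3192/288 = 11.17819... → 11.178.

11.178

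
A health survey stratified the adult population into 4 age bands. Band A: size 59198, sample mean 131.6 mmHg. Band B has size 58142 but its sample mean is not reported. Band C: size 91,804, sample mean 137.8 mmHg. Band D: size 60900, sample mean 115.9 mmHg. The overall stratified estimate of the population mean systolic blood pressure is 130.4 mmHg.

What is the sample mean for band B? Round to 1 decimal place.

N = 59198 + 58142 + 91804 + 60900 = 270044.
Overall total = μ·N = 130.4·270044 = 35213737.6.
Subtract the known strata: 59198·131.6 + 91804·137.8 + 60900·115.9 = 27499358.
Remaining total for band B: 35213737.6 − 27499358 = 7714379.6.
Divide by its size: 7714379.6 / 58142 = 132.682... → 132.7.

132.7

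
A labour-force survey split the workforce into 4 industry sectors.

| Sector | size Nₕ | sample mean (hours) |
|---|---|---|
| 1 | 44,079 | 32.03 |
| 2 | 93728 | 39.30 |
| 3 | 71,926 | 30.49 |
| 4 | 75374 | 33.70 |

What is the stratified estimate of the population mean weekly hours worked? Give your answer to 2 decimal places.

34.47

N = 44079 + 93728 + 71926 + 75374 = 285107.
Overall mean = Σ (Nₕ/N)·x̄ₕ — weight by population share, not a simple average.
Σ Nₕx̄ₕ = 44079·32.03 + 93728·39.30 + 71926·30.49 + 75374·33.70 = 1411850.37 + 3683510.4 + 2193023.74 + 2540103.8 = 9828488.31.
Divide by N: 9828488.31 / 285107 = 34.4730... → 34.47.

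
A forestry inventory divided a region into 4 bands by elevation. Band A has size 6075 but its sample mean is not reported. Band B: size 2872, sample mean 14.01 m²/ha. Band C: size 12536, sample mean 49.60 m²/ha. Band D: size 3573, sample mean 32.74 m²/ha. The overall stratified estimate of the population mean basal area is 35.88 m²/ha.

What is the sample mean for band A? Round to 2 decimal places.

N = 6075 + 2872 + 12536 + 3573 = 25056.
Overall total = μ·N = 35.88·25056 = 899009.28.
Subtract the known strata: 2872·14.01 + 12536·49.60 + 3573·32.74 = 779002.34.
Remaining total for band A: 899009.28 − 779002.34 = 120006.94.
Divide by its size: 120006.94 / 6075 = 19.7542... → 19.75.

19.75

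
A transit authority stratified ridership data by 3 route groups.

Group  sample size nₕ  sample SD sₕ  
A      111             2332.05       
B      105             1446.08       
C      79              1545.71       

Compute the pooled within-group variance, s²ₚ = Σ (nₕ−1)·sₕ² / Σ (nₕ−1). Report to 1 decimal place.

A: (111−1)·2332.05² = 110·5438457.2025 = 598230292.275
B: (105−1)·1446.08² = 104·2091147.3664 = 217479326.1056
C: (79−1)·1545.71² = 78·2389219.4041 = 186359113.5198
Numerator = 1002068731.9004; denominator = Σ(nₕ−1) = 292.
s²ₚ = 1002068731.9004/292 = 3431742.233... → 3431742.2.

3431742.2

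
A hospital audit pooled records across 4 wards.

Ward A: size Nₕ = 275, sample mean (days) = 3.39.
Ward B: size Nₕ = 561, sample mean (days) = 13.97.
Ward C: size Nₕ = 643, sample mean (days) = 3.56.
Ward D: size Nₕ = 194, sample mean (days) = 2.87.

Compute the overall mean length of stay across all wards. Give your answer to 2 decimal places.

6.94

x̄_st = (Σ Nₕx̄ₕ) / (Σ Nₕ) = (275·3.39 + 561·13.97 + 643·3.56 + 194·2.87) / 1673
= 11615.28 / 1673 = 6.9428... → 6.94.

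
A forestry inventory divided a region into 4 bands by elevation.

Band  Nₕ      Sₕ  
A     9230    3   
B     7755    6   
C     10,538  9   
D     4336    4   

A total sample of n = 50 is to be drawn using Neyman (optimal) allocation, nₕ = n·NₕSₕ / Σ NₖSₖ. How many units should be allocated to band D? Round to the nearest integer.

Σ NₕSₕ = 9230·3 + 7755·6 + 10538·9 + 4336·4 = 186406.
Share for D: 17344/186406 = 0.09304.
n_D = 50 × 0.09304 = 4.652... → 5.

5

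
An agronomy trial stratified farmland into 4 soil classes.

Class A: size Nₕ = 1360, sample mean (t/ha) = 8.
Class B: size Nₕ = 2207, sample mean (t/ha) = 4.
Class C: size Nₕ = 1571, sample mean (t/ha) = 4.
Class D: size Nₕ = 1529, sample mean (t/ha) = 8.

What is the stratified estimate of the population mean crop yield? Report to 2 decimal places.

5.73

N = 6667; weights Wₕ = Nₕ/N = (0.2040, 0.3310, 0.2356, 0.2293).
x̄_st = Σ Wₕ·x̄ₕ = 0.2040·8 + 0.3310·4 + 0.2356·4 + 0.2293·8 ≈ 5.7333...
→ 5.73.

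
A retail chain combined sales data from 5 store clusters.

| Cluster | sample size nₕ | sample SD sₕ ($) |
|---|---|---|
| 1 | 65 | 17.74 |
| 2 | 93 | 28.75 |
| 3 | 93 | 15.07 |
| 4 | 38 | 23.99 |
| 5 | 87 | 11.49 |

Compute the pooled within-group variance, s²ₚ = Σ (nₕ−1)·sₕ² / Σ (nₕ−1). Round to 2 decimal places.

Degrees of freedom: 64 + 92 + 92 + 37 + 86 = 371.
Σ(nₕ−1)sₕ² = 64·314.7076 + 92·826.5625 + 92·227.1049 + 37·575.5201 + 86·132.0201 = 149726.6595.
s²ₚ = 149726.6595 / 371 = 403.5759... → 403.58.

403.58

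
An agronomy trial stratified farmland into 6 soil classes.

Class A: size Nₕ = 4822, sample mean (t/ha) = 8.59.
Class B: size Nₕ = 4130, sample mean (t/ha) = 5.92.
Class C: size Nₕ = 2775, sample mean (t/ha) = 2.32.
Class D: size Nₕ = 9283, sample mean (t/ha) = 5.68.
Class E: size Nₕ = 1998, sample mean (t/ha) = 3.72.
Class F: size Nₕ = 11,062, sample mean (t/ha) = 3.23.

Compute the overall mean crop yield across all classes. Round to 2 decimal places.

N = 4822 + 4130 + 2775 + 9283 + 1998 + 11062 = 34070.
Overall mean = Σ (Nₕ/N)·x̄ₕ — weight by population share, not a simple average.
Σ Nₕx̄ₕ = 4822·8.59 + 4130·5.92 + 2775·2.32 + 9283·5.68 + 1998·3.72 + 11062·3.23 = 41420.98 + 24449.6 + 6438 + 52727.44 + 7432.56 + 35730.26 = 168198.84.
Divide by N: 168198.84 / 34070 = 4.9369... → 4.94.

4.94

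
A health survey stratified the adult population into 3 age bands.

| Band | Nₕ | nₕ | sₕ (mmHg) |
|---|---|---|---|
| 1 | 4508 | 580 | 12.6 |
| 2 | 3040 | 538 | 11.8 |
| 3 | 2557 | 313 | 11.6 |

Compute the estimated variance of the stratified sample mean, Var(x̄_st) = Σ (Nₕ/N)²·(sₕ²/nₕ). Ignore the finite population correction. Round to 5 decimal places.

N = 10105; Wₕ = Nₕ/N.
band 1: (4508/10105)²·12.6²/580 = 0.05447638
band 2: (3040/10105)²·11.8²/538 = 0.02342374
band 3: (2557/10105)²·11.6²/313 = 0.02752710
Sum = 0.10542723 → 0.10543.

0.10543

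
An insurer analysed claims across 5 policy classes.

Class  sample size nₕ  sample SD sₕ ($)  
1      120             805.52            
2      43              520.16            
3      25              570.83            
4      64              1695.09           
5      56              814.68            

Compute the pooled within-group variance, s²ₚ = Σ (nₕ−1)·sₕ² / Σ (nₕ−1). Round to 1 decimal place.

1036047.0

1: (120−1)·805.52² = 119·648862.4704 = 77214633.9776
2: (43−1)·520.16² = 42·270566.4256 = 11363789.8752
3: (25−1)·570.83² = 24·325846.8889 = 7820325.3336
4: (64−1)·1695.09² = 63·2873330.1081 = 181019796.8103
5: (56−1)·814.68² = 55·663703.5024 = 36503692.632
Numerator = 313922238.6287; denominator = Σ(nₕ−1) = 303.
s²ₚ = 313922238.6287/303 = 1036046.992... → 1036047.0.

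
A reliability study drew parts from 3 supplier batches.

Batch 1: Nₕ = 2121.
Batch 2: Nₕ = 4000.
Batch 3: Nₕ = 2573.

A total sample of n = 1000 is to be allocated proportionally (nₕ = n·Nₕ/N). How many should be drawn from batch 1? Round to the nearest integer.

Share of batch 1 = 2121/8694 = 0.24396.
Allocate 1000 × 0.24396 = 243.961... → 244.

244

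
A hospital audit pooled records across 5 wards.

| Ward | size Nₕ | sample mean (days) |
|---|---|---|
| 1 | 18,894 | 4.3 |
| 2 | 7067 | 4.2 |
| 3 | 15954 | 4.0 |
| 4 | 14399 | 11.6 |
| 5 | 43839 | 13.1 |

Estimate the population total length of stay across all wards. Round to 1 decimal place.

1: 18894·4.3 = 81244.2
2: 7067·4.2 = 29681.4
3: 15954·4.0 = 63816
4: 14399·11.6 = 167028.4
5: 43839·13.1 = 574290.9
τ̂ = Σ Nₕx̄ₕ = 916060.9.

916060.9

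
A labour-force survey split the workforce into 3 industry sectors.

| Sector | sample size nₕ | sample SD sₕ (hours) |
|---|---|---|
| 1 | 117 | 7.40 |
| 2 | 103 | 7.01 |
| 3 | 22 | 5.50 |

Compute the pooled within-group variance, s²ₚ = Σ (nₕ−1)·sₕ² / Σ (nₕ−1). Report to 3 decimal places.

1: (117−1)·7.40² = 116·54.76 = 6352.16
2: (103−1)·7.01² = 102·49.1401 = 5012.2902
3: (22−1)·5.50² = 21·30.25 = 635.25
Numerator = 11999.7002; denominator = Σ(nₕ−1) = 239.
s²ₚ = 11999.7002/239 = 50.20795... → 50.208.

50.208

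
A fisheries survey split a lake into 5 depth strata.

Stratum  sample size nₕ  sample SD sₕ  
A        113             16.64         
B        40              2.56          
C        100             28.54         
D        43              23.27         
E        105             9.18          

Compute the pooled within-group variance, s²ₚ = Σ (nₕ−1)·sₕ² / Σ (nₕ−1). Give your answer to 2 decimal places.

362.15

A: (113−1)·16.64² = 112·276.8896 = 31011.6352
B: (40−1)·2.56² = 39·6.5536 = 255.5904
C: (100−1)·28.54² = 99·814.5316 = 80638.6284
D: (43−1)·23.27² = 42·541.4929 = 22742.7018
E: (105−1)·9.18² = 104·84.2724 = 8764.3296
Numerator = 143412.8854; denominator = Σ(nₕ−1) = 396.
s²ₚ = 143412.8854/396 = 362.1538... → 362.15.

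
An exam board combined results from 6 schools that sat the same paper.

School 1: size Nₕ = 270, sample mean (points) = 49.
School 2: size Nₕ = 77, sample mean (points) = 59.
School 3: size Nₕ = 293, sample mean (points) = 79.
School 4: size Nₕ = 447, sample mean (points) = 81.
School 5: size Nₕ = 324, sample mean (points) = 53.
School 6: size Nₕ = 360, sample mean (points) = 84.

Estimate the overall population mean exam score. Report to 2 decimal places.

N = 270 + 77 + 293 + 447 + 324 + 360 = 1771.
Weight each subgroup mean by Nₕ/N and sum.
Σ Nₕx̄ₕ = 270·49 + 77·59 + 293·79 + 447·81 + 324·53 + 360·84 = 13230 + 4543 + 23147 + 36207 + 17172 + 30240 = 124539.
Divide by N: 124539 / 1771 = 70.3213... → 70.32.

70.32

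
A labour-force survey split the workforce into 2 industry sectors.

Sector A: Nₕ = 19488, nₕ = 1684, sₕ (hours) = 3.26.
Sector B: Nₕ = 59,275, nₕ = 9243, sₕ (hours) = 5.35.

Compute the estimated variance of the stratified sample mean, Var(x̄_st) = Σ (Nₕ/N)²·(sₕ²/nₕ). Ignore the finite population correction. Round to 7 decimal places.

N = 78763. Term for each stratum: Wₕ²sₕ²/nₕ.
Var(x̄_st) = 0.0003863520 + 0.0017538532 = 0.0021402052 → 0.0021402.

0.0021402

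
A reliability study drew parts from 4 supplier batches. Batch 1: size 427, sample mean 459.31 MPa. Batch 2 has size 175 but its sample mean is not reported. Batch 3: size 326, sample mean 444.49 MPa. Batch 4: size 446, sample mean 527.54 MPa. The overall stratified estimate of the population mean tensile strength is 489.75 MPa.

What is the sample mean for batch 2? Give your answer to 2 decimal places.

Σ Nₕx̄ₕ = N·μ, so 175·x̄_2 = 1374·489.75 − (427·459.31 + 326·444.49 + 446·527.54).
= 672916.5 − 576311.95 = 96604.55.
x̄_2 = 96604.55 / 175 = 552.026 → 552.03.

552.03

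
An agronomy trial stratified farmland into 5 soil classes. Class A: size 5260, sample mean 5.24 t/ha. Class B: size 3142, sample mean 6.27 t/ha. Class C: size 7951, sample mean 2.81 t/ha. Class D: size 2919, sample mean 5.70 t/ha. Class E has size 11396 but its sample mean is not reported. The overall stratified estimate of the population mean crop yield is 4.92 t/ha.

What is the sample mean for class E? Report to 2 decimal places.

Σ Nₕx̄ₕ = N·μ, so 11396·x̄_E = 30668·4.92 − (5260·5.24 + 3142·6.27 + 7951·2.81 + 2919·5.70).
= 150886.56 − 86243.35 = 64643.21.
x̄_E = 64643.21 / 11396 = 5.6724... → 5.67.

5.67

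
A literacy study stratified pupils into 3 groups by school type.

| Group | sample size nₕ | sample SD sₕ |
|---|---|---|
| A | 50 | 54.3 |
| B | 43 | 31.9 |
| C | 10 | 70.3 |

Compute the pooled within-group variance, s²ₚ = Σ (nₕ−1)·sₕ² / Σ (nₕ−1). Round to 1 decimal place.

Degrees of freedom: 49 + 42 + 9 = 100.
Σ(nₕ−1)sₕ² = 49·2948.49 + 42·1017.61 + 9·4942.09 = 231694.44.
s²ₚ = 231694.44 / 100 = 2316.944... → 2316.9.

2316.9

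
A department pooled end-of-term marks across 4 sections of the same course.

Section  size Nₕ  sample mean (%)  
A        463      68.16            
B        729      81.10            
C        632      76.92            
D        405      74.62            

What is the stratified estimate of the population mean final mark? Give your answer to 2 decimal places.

76.05

N = 2229; weights Wₕ = Nₕ/N = (0.2077, 0.3271, 0.2835, 0.1817).
x̄_st = Σ Wₕ·x̄ₕ = 0.2077·68.16 + 0.3271·81.10 + 0.2835·76.92 + 0.1817·74.62 ≈ 76.0496...
→ 76.05.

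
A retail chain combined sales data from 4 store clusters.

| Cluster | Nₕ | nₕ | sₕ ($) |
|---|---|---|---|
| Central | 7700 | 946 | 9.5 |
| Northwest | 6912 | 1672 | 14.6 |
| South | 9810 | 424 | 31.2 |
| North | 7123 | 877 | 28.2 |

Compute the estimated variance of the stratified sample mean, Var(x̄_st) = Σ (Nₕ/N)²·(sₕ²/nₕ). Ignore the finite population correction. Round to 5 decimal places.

0.28007

N = 31545; Wₕ = Nₕ/N.
cluster Central: (7700/31545)²·9.5²/946 = 0.00568429
cluster Northwest: (6912/31545)²·14.6²/1672 = 0.00612091
cluster South: (9810/31545)²·31.2²/424 = 0.22203441
cluster North: (7123/31545)²·28.2²/877 = 0.04623421
Sum = 0.28007382 → 0.28007.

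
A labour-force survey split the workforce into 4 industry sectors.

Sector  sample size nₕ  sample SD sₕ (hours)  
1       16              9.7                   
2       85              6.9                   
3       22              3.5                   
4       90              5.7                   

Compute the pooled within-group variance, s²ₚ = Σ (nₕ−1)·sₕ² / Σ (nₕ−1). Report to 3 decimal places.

1: (16−1)·9.7² = 15·94.09 = 1411.35
2: (85−1)·6.9² = 84·47.61 = 3999.24
3: (22−1)·3.5² = 21·12.25 = 257.25
4: (90−1)·5.7² = 89·32.49 = 2891.61
Numerator = 8559.45; denominator = Σ(nₕ−1) = 209.
s²ₚ = 8559.45/209 = 40.95431... → 40.954.

40.954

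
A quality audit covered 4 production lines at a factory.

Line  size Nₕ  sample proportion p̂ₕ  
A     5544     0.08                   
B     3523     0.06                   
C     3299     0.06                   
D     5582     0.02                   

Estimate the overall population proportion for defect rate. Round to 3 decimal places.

0.054

N = 5544 + 3523 + 3299 + 5582 = 17948.
Overall proportion = Σ (Nₕ/N)·p̂ₕ.
Σ Nₕp̂ₕ = 443.52 + 211.38 + 197.94 + 111.64 = 964.48.
964.48 / 17948 = 0.05374... → 0.054.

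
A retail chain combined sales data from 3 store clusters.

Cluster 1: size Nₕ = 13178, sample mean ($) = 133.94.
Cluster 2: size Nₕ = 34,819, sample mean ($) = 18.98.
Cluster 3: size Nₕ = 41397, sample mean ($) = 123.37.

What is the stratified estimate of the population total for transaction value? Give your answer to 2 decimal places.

7533073.83

1: 13178·133.94 = 1765061.32
2: 34819·18.98 = 660864.62
3: 41397·123.37 = 5107147.89
τ̂ = Σ Nₕx̄ₕ = 7533073.83.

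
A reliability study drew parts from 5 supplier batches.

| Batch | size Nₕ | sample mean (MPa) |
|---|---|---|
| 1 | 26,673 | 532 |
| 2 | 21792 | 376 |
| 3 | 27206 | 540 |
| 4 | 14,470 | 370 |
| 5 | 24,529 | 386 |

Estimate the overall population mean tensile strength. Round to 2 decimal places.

452.58

x̄_st = (Σ Nₕx̄ₕ) / (Σ Nₕ) = (26673·532 + 21792·376 + 27206·540 + 14470·370 + 24529·386) / 114670
= 51897162 / 114670 = 452.5784... → 452.58.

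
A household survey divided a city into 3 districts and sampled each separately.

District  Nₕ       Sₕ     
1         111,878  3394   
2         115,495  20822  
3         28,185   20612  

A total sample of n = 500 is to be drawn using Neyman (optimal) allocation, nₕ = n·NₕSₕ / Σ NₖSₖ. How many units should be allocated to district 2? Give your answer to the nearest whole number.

Σ NₕSₕ = 111878·3394 + 115495·20822 + 28185·20612 = 3365500042.
Share for 2: 2404836890/3365500042 = 0.71456.
n_2 = 500 × 0.71456 = 357.278... → 357.

357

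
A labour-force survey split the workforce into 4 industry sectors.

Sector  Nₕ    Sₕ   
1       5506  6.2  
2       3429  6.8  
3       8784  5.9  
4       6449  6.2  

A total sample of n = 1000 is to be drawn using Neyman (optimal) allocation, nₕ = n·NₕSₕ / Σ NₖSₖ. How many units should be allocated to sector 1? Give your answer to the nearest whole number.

229

1: NₕSₕ = 5506·6.2 = 34137.2
2: NₕSₕ = 3429·6.8 = 23317.2
3: NₕSₕ = 8784·5.9 = 51825.6
4: NₕSₕ = 6449·6.2 = 39983.8
Σ NₕSₕ = 149263.8.
n_1 = 1000·34137.2/149263.8 = 228.704... → 229.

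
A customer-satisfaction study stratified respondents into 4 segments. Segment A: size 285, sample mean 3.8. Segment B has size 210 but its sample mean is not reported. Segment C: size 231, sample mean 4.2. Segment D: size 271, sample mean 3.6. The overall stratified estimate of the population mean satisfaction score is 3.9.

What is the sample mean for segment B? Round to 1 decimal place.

4.1

Σ Nₕx̄ₕ = N·μ, so 210·x̄_B = 997·3.9 − (285·3.8 + 231·4.2 + 271·3.6).
= 3888.3 − 3028.8 = 859.5.
x̄_B = 859.5 / 210 = 4.093... → 4.1.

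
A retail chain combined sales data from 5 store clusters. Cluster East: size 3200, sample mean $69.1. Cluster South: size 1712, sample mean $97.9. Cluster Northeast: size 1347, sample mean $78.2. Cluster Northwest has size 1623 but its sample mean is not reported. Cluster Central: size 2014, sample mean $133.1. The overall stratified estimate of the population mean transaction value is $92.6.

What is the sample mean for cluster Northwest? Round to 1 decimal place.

Σ Nₕx̄ₕ = N·μ, so 1623·x̄_Northwest = 9896·92.6 − (3200·69.1 + 1712·97.9 + 1347·78.2 + 2014·133.1).
= 916369.6 − 762123.6 = 154246.
x̄_Northwest = 154246 / 1623 = 95.038... → 95.0.

95.0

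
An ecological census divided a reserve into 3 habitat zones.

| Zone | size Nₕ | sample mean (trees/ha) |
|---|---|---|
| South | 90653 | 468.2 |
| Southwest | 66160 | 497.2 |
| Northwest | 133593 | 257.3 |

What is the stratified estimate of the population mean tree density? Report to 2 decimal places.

N = 90653 + 66160 + 133593 = 290406.
Overall mean = Σ (Nₕ/N)·x̄ₕ — weight by population share, not a simple average.
Σ Nₕx̄ₕ = 90653·468.2 + 66160·497.2 + 133593·257.3 = 42443734.6 + 32894752 + 34373478.9 = 109711965.5.
Divide by N: 109711965.5 / 290406 = 377.7882... → 377.79.

377.79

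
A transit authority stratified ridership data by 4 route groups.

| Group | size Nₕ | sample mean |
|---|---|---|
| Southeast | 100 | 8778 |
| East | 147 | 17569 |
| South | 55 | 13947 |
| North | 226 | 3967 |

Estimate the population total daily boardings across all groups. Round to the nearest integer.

Southeast: 100·8778 = 877800
East: 147·17569 = 2582643
South: 55·13947 = 767085
North: 226·3967 = 896542
τ̂ = Σ Nₕx̄ₕ = 5124070.

5124070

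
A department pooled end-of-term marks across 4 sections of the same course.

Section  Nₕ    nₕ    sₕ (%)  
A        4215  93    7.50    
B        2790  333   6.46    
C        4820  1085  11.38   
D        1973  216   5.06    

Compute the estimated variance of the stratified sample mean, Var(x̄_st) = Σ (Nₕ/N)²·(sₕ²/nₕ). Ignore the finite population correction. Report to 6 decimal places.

0.078555

N = 13798; Wₕ = Nₕ/N.
section A: (4215/13798)²·7.50²/93 = 0.056442008
section B: (2790/13798)²·6.46²/333 = 0.005123856
section C: (4820/13798)²·11.38²/1085 = 0.014565204
section D: (1973/13798)²·5.06²/216 = 0.002423646
Sum = 0.078554714 → 0.078555.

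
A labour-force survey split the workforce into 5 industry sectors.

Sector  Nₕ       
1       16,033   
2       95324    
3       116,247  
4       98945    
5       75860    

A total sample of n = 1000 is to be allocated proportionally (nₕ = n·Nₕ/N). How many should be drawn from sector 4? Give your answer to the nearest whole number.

N = 16033 + 95324 + 116247 + 98945 + 75860 = 402409.
n_4 = 1000·98945/402409 = 245.882... → 246.

246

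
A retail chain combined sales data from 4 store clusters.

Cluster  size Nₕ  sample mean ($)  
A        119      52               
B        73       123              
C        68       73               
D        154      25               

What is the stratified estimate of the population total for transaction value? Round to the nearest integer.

A: 119·52 = 6188
B: 73·123 = 8979
C: 68·73 = 4964
D: 154·25 = 3850
τ̂ = Σ Nₕx̄ₕ = 23981.

23981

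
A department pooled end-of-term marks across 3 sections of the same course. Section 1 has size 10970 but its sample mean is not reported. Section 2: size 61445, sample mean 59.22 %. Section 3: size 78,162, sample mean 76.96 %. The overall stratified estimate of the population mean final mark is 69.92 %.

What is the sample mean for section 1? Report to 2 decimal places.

79.69

Σ Nₕx̄ₕ = N·μ, so 10970·x̄_1 = 150577·69.92 − (61445·59.22 + 78162·76.96).
= 10528343.84 − 9654120.42 = 874223.42.
x̄_1 = 874223.42 / 10970 = 79.6922... → 79.69.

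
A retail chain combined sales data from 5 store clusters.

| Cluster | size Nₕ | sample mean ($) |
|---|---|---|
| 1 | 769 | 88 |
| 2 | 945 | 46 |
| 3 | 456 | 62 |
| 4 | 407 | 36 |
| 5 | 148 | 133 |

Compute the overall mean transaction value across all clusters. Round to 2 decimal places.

63.76

N = 2725; weights Wₕ = Nₕ/N = (0.2822, 0.3468, 0.1673, 0.1494, 0.0543).
x̄_st = Σ Wₕ·x̄ₕ = 0.2822·88 + 0.3468·46 + 0.1673·62 + 0.1494·36 + 0.0543·133 ≈ 63.7615...
→ 63.76.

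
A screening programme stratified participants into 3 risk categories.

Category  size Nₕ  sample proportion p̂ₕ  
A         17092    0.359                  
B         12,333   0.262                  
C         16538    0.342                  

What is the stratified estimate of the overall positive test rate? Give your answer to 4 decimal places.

0.3269

N = 17092 + 12333 + 16538 = 45963.
Overall proportion = Σ (Nₕ/N)·p̂ₕ.
Σ Nₕp̂ₕ = 6136.028 + 3231.246 + 5655.996 = 15023.27.
15023.27 / 45963 = 0.326856... → 0.3269.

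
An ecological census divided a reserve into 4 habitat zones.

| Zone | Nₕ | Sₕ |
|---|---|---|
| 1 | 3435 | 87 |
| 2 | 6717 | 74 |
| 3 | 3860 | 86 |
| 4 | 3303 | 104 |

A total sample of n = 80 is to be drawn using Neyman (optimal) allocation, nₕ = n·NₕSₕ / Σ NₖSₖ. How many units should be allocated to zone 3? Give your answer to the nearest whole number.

18

Σ NₕSₕ = 3435·87 + 6717·74 + 3860·86 + 3303·104 = 1471375.
Share for 3: 331960/1471375 = 0.22561.
n_3 = 80 × 0.22561 = 18.049... → 18.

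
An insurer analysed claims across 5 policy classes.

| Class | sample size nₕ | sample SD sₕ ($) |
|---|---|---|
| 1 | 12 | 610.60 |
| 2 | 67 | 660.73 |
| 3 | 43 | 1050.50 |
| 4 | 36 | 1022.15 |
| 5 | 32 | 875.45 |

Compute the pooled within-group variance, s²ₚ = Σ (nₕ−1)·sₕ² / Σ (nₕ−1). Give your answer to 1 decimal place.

754540.4

Degrees of freedom: 11 + 66 + 42 + 35 + 31 = 185.
Σ(nₕ−1)sₕ² = 11·372832.36 + 66·436564.1329 + 42·1103550.25 + 35·1044790.6225 + 31·766412.7025 = 139589964.7964.
s²ₚ = 139589964.7964 / 185 = 754540.350... → 754540.4.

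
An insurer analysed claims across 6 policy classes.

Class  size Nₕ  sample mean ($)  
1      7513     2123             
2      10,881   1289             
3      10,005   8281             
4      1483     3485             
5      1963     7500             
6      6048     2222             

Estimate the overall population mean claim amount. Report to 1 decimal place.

3857.1

N = 37893; weights Wₕ = Nₕ/N = (0.1983, 0.2872, 0.2640, 0.0391, 0.0518, 0.1596).
x̄_st = Σ Wₕ·x̄ₕ = 0.1983·2123 + 0.2872·1289 + 0.2640·8281 + 0.0391·3485 + 0.0518·7500 + 0.1596·2222 ≈ 3857.085...
→ 3857.1.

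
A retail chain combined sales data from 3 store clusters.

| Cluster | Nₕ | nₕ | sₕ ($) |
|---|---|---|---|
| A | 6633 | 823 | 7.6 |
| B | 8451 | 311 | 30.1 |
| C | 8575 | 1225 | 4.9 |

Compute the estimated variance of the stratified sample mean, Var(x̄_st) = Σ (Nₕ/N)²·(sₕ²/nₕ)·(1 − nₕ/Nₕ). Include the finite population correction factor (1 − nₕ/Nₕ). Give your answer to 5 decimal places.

N = 23659; Wₕ = Nₕ/N.
cluster A: (6633/23659)²·7.6²/823·(1 − 823/6633) = 0.00483193
cluster B: (8451/23659)²·30.1²/311·(1 − 311/8451) = 0.35802416
cluster C: (8575/23659)²·4.9²/1225·(1 − 1225/8575) = 0.00220691
Sum = 0.36506301 → 0.36506.

0.36506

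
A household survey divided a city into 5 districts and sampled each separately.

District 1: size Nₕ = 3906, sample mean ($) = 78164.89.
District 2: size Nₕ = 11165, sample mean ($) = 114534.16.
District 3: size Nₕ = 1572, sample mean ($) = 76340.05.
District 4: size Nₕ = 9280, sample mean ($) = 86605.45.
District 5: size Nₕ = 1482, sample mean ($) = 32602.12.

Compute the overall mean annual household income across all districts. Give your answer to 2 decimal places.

x̄_st = (Σ Nₕx̄ₕ) / (Σ Nₕ) = (3906·78164.89 + 11165·114534.16 + 1572·76340.05 + 9280·86605.45 + 1482·32602.12) / 27405
= 2556107433.18 / 27405 = 93271.5721... → 93271.57.

93271.57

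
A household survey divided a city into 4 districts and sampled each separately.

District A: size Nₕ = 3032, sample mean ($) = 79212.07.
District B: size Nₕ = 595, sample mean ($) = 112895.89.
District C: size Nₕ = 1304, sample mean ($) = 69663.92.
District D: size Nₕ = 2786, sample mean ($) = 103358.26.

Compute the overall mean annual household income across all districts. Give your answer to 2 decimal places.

88913.04

N = 3032 + 595 + 1304 + 2786 = 7717.
The stratified mean weights each stratum mean by its population share Nₕ/N.
Σ Nₕx̄ₕ = 3032·79212.07 + 595·112895.89 + 1304·69663.92 + 2786·103358.26 = 240170996.24 + 67173054.55 + 90841751.68 + 287956112.36 = 686141914.83.
Divide by N: 686141914.83 / 7717 = 88913.0381... → 88913.04.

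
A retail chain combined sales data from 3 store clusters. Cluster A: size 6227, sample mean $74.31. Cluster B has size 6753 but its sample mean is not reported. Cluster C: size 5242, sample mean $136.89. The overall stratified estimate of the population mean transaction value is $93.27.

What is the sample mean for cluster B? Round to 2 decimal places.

76.89

N = 6227 + 6753 + 5242 = 18222.
Overall total = μ·N = 93.27·18222 = 1699565.94.
Subtract the known strata: 6227·74.31 + 5242·136.89 = 1180305.75.
Remaining total for cluster B: 1699565.94 − 1180305.75 = 519260.19.
Divide by its size: 519260.19 / 6753 = 76.8933... → 76.89.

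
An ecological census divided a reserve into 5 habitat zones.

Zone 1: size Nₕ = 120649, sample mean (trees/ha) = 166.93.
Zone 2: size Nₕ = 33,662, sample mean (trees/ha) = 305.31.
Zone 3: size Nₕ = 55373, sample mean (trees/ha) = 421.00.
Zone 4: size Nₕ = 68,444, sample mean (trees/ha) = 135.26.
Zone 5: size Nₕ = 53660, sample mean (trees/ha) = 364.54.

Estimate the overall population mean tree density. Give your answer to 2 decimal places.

248.80

N = 331788; weights Wₕ = Nₕ/N = (0.3636, 0.1015, 0.1669, 0.2063, 0.1617).
x̄_st = Σ Wₕ·x̄ₕ = 0.3636·166.93 + 0.1015·305.31 + 0.1669·421.00 + 0.2063·135.26 + 0.1617·364.54 ≈ 248.7982...
→ 248.80.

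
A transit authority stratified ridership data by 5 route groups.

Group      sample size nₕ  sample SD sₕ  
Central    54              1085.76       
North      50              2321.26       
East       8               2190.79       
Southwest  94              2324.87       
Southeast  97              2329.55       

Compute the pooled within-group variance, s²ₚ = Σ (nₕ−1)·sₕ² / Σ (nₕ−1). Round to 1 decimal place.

4643427.7

Degrees of freedom: 53 + 49 + 7 + 93 + 96 = 298.
Σ(nₕ−1)sₕ² = 53·1178874.7776 + 49·5388247.9876 + 7·4799560.8241 + 93·5405020.5169 + 96·5426803.2025 = 1383741455.8856.
s²ₚ = 1383741455.8856 / 298 = 4643427.704... → 4643427.7.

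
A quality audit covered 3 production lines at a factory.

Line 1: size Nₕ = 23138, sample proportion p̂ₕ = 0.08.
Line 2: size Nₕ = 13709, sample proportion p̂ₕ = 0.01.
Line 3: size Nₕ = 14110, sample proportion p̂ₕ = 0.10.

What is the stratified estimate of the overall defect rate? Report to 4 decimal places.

0.0667

Wₕ = Nₕ/N with N = 50957: 0.4541, 0.2690, 0.2769.
p̂_st = 0.4541·0.08 + 0.2690·0.01 + 0.2769·0.10 ≈ 0.066706... → 0.0667.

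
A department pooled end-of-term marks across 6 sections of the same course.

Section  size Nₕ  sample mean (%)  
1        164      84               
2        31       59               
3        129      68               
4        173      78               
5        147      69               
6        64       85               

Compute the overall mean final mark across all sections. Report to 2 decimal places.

75.50

N = 164 + 31 + 129 + 173 + 147 + 64 = 708.
Overall mean = Σ (Nₕ/N)·x̄ₕ — weight by population share, not a simple average.
Σ Nₕx̄ₕ = 164·84 + 31·59 + 129·68 + 173·78 + 147·69 + 64·85 = 13776 + 1829 + 8772 + 13494 + 10143 + 5440 = 53454.
Divide by N: 53454 / 708 = 75.5 → 75.50.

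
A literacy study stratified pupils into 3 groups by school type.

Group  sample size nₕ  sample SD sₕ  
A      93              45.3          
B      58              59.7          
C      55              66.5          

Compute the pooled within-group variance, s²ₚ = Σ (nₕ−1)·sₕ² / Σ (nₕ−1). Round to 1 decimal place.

3107.1

A: (93−1)·45.3² = 92·2052.09 = 188792.28
B: (58−1)·59.7² = 57·3564.09 = 203153.13
C: (55−1)·66.5² = 54·4422.25 = 238801.5
Numerator = 630746.91; denominator = Σ(nₕ−1) = 203.
s²ₚ = 630746.91/203 = 3107.128... → 3107.1.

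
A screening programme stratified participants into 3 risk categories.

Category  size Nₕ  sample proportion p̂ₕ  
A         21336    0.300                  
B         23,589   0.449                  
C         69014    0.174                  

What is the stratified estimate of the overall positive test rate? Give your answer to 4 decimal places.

0.2545

Wₕ = Nₕ/N with N = 113939: 0.1873, 0.2070, 0.6057.
p̂_st = 0.1873·0.300 + 0.2070·0.449 + 0.6057·0.174 ≈ 0.254528... → 0.2545.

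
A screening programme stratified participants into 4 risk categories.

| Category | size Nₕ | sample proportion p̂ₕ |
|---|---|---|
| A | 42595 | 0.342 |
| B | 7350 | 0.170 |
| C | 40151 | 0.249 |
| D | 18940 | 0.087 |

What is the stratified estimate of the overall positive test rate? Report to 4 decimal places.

0.2519

N = 42595 + 7350 + 40151 + 18940 = 109036.
Overall proportion = Σ (Nₕ/N)·p̂ₕ.
Σ Nₕp̂ₕ = 14567.49 + 1249.5 + 9997.599 + 1647.78 = 27462.369.
27462.369 / 109036 = 0.251865... → 0.2519.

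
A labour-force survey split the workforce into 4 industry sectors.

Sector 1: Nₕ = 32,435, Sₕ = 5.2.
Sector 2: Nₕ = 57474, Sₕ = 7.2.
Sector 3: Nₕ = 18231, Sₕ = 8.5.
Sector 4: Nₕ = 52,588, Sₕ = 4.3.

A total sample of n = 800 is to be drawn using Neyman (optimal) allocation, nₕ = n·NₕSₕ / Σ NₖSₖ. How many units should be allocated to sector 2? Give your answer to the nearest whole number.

344

Σ NₕSₕ = 32435·5.2 + 57474·7.2 + 18231·8.5 + 52588·4.3 = 963566.7.
Share for 2: 413812.8/963566.7 = 0.42946.
n_2 = 800 × 0.42946 = 343.568... → 344.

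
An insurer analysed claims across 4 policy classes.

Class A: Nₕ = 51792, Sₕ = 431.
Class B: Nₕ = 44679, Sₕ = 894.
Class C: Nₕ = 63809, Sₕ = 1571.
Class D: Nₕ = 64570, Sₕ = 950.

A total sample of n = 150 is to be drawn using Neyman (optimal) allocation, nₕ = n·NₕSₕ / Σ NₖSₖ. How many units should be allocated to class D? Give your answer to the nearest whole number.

41

A: NₕSₕ = 51792·431 = 22322352
B: NₕSₕ = 44679·894 = 39943026
C: NₕSₕ = 63809·1571 = 100243939
D: NₕSₕ = 64570·950 = 61341500
Σ NₕSₕ = 223850817.
n_D = 150·61341500/223850817 = 41.104... → 41.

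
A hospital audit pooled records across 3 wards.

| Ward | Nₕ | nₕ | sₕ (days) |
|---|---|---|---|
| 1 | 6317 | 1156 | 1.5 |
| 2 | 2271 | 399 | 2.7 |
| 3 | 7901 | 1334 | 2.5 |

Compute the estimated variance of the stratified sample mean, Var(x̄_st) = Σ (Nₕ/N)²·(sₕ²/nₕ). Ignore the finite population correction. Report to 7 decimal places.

N = 16489; Wₕ = Nₕ/N.
ward 1: (6317/16489)²·1.5²/1156 = 0.0002856655
ward 2: (2271/16489)²·2.7²/399 = 0.0003465774
ward 3: (7901/16489)²·2.5²/1334 = 0.0010757211
Sum = 0.0017079640 → 0.0017080.

0.0017080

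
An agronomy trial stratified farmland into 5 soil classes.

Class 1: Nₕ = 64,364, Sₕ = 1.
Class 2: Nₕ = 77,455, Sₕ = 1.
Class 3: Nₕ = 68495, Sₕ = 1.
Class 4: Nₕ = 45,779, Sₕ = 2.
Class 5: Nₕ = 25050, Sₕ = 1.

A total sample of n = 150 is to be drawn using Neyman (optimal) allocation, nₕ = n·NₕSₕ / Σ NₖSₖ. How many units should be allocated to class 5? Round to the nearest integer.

11

1: NₕSₕ = 64364·1 = 64364
2: NₕSₕ = 77455·1 = 77455
3: NₕSₕ = 68495·1 = 68495
4: NₕSₕ = 45779·2 = 91558
5: NₕSₕ = 25050·1 = 25050
Σ NₕSₕ = 326922.
n_5 = 150·25050/326922 = 11.494... → 11.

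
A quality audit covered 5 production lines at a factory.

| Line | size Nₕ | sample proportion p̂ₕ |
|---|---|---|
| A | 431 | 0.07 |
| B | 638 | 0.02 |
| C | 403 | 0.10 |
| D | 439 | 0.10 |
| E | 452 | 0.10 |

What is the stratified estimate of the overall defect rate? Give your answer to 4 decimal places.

Wₕ = Nₕ/N with N = 2363: 0.1824, 0.2700, 0.1705, 0.1858, 0.1913.
p̂_st = 0.1824·0.07 + 0.2700·0.02 + 0.1705·0.10 + 0.1858·0.10 + 0.1913·0.10 ≈ 0.072928... → 0.0729.

0.0729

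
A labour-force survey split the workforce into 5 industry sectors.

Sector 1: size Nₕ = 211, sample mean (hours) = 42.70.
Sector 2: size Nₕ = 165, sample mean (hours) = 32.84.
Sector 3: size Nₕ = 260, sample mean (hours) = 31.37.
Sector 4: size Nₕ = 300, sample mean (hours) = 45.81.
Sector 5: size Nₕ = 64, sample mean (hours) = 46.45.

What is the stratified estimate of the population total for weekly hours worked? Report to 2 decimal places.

1: 211·42.70 = 9009.7
2: 165·32.84 = 5418.6
3: 260·31.37 = 8156.2
4: 300·45.81 = 13743
5: 64·46.45 = 2972.8
τ̂ = Σ Nₕx̄ₕ = 39300.30.

39300.30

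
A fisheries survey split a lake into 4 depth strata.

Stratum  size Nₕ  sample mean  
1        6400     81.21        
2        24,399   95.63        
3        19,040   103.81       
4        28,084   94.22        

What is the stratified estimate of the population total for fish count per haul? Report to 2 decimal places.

7475637.25

Population total = Σ Nₕ·x̄ₕ (each stratum's size times its mean).
6400·81.21 + 24399·95.63 + 19040·103.81 + 28084·94.22 = 519744 + 2333276.37 + 1976542.4 + 2646074.48 = 7475637.25.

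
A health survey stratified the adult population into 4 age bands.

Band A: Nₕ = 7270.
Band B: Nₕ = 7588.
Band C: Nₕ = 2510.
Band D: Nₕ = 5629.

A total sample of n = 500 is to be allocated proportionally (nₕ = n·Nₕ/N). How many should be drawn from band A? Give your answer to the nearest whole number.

158

Share of band A = 7270/22997 = 0.31613.
Allocate 500 × 0.31613 = 158.064... → 158.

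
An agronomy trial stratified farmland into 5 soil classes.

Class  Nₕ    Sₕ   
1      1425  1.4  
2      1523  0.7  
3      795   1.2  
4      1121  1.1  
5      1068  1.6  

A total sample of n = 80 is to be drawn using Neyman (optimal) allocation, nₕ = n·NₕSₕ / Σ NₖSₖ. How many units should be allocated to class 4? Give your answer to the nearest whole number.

Σ NₕSₕ = 1425·1.4 + 1523·0.7 + 795·1.2 + 1121·1.1 + 1068·1.6 = 6957.
Share for 4: 1233.1/6957 = 0.17725.
n_4 = 80 × 0.17725 = 14.180... → 14.

14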